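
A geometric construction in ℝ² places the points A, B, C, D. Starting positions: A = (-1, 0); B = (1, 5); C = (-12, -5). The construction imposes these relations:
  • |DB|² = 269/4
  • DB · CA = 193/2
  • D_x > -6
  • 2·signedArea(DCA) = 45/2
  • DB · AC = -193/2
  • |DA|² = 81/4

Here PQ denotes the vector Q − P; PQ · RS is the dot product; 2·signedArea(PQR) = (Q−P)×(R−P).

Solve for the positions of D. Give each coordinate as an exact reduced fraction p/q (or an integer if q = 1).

D = (-11/2, 0)

1. D_x = -11/2  [DB · CA = 193/2 ∩ 2·signedArea(DCA) = 45/2]
2. D_y = 0  [DB · CA = 193/2 ∩ 2·signedArea(DCA) = 45/2]
   → D = (-11/2, 0)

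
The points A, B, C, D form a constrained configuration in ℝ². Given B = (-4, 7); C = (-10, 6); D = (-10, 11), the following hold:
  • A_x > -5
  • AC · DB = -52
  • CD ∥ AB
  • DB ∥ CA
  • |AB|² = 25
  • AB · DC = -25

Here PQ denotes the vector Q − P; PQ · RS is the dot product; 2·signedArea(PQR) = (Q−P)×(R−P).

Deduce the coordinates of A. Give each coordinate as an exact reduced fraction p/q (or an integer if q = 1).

A = (-4, 2)

1. A_x = -4  [CD ∥ AB ∩ DB ∥ CA]
2. A_y = 2  [CD ∥ AB ∩ DB ∥ CA]
   → A = (-4, 2)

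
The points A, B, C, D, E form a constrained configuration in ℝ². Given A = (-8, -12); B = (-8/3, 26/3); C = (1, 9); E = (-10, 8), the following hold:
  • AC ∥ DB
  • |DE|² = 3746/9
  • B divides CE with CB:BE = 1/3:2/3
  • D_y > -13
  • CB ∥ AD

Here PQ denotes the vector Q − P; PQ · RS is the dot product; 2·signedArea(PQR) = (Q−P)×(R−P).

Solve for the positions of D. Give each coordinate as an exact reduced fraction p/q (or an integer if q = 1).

D = (-35/3, -37/3)

1. D_x = -35/3  [AC ∥ DB ∩ CB ∥ AD]
2. D_y = -37/3  [AC ∥ DB ∩ CB ∥ AD]
   → D = (-35/3, -37/3)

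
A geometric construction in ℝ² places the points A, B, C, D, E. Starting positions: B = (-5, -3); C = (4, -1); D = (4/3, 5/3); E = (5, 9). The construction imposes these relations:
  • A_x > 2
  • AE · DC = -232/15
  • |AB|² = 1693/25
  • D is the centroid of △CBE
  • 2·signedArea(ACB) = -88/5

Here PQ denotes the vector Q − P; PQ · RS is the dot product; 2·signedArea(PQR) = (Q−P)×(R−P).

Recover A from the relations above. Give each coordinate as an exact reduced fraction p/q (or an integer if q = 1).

1. A_x = 12/5  [2·signedArea(ACB) = -88/5 ∩ AE · DC = -232/15]
2. A_y = 3/5  [2·signedArea(ACB) = -88/5 ∩ AE · DC = -232/15]
   → A = (12/5, 3/5)

A = (12/5, 3/5)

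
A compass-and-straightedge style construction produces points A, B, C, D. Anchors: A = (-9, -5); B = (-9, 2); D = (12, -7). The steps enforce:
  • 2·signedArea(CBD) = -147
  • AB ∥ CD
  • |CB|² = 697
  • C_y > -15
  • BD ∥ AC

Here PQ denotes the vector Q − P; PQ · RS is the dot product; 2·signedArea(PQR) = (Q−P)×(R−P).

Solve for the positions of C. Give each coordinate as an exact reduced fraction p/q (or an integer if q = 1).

1. C_x = 12  [AB ∥ CD ∩ BD ∥ AC]
2. C_y = -14  [AB ∥ CD ∩ BD ∥ AC]
   → C = (12, -14)

C = (12, -14)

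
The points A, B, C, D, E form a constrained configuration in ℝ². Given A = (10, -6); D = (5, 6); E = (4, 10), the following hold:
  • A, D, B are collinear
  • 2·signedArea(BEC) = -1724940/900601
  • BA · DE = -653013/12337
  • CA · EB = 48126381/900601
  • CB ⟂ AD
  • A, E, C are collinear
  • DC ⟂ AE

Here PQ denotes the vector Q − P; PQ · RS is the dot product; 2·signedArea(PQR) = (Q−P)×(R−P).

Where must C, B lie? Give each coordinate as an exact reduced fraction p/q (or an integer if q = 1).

1. C_x = 397/73  [A, E, C are collinear ∩ DC ⟂ AE]
2. C_y = 450/73  [A, E, C are collinear ∩ DC ⟂ AE]
   → C = (397/73, 450/73)
3. B_x = 61765/12337  [A, D, B are collinear ∩ CB ⟂ AD]
4. B_y = 73830/12337  [A, D, B are collinear ∩ CB ⟂ AD]
   → B = (61765/12337, 73830/12337)

B = (61765/12337, 73830/12337)
C = (397/73, 450/73)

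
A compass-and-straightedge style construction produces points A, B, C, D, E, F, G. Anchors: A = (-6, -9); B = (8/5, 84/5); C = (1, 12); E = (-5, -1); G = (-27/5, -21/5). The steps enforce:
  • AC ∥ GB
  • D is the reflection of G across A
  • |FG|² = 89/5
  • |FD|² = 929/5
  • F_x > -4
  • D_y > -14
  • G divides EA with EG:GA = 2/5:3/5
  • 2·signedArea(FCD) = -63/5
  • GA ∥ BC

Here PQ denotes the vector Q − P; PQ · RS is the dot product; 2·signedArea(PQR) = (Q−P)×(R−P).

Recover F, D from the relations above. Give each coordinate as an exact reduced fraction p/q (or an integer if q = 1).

D = (-33/5, -69/5)
F = (-16/5, -3/5)

1. D_x = -33/5  [D is the reflection of G across A]
2. D_y = -69/5  [D is the reflection of G across A]
   → D = (-33/5, -69/5)
3. F_x = -16/5  [line 129/5·x + -38/5·y + 78 = 0 ∩ |FG|² = 89/5]
4. F_y = -3/5  [line 129/5·x + -38/5·y + 78 = 0 ∩ |FG|² = 89/5]
   → F = (-16/5, -3/5)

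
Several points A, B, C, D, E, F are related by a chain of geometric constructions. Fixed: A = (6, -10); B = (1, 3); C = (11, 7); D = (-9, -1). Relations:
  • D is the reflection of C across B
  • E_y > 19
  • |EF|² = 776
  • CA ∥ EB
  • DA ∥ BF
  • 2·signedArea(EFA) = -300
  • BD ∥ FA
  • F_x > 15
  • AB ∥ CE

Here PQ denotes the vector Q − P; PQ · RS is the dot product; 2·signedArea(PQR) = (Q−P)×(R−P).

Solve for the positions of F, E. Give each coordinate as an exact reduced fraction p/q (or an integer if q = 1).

E = (6, 20)
F = (16, -6)

1. F_x = 16  [BD ∥ FA ∩ DA ∥ BF]
2. F_y = -6  [BD ∥ FA ∩ DA ∥ BF]
   → F = (16, -6)
3. E_x = 6  [CA ∥ EB ∩ AB ∥ CE]
4. E_y = 20  [CA ∥ EB ∩ AB ∥ CE]
   → E = (6, 20)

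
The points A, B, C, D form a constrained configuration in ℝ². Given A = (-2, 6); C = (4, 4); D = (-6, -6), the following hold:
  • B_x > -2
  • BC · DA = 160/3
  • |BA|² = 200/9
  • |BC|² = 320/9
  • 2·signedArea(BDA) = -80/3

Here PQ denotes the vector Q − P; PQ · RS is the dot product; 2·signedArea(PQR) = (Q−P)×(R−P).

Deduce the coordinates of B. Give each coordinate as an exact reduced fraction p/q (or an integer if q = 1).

B = (-4/3, 4/3)

1. B_x = -4/3  [BC · DA = 160/3 ∩ 2·signedArea(BDA) = -80/3]
2. B_y = 4/3  [BC · DA = 160/3 ∩ 2·signedArea(BDA) = -80/3]
   → B = (-4/3, 4/3)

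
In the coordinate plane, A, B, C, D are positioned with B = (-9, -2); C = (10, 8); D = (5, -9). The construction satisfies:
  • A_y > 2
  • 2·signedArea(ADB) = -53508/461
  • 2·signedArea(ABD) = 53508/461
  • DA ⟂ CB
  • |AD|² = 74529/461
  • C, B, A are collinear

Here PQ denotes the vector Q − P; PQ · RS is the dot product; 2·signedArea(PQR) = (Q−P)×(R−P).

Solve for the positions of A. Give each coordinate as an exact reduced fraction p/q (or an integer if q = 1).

1. A_x = -425/461  [C, B, A are collinear ∩ DA ⟂ CB]
2. A_y = 1038/461  [C, B, A are collinear ∩ DA ⟂ CB]
   → A = (-425/461, 1038/461)

A = (-425/461, 1038/461)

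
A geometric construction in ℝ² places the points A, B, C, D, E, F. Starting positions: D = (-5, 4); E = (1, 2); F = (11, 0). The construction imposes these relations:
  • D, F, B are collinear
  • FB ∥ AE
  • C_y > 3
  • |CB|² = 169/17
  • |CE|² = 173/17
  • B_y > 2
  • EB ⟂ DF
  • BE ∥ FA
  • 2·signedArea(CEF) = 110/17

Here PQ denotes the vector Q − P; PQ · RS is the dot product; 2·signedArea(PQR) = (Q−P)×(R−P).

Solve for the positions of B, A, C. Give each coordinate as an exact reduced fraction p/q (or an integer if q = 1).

1. B_x = 19/17  [D, F, B are collinear ∩ EB ⟂ DF]
2. B_y = 42/17  [D, F, B are collinear ∩ EB ⟂ DF]
   → B = (19/17, 42/17)
3. A_x = 185/17  [FB ∥ AE ∩ BE ∥ FA]
4. A_y = -8/17  [FB ∥ AE ∩ BE ∥ FA]
   → A = (185/17, -8/17)
5. C_x = -33/17  [line 2·x + 10·y + -484/17 = 0 ∩ |CE|² = 173/17]
6. C_y = 55/17  [line 2·x + 10·y + -484/17 = 0 ∩ |CE|² = 173/17]
   → C = (-33/17, 55/17)

A = (185/17, -8/17)
B = (19/17, 42/17)
C = (-33/17, 55/17)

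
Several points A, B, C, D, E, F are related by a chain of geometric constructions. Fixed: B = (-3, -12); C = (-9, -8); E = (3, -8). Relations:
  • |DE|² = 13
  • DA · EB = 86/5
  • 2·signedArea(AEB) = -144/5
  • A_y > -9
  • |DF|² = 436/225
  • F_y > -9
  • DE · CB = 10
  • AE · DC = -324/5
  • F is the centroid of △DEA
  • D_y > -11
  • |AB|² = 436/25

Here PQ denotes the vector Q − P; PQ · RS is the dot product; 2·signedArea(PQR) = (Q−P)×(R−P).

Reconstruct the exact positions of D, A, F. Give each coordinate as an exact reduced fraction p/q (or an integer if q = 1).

1. A_x = -21/5  [line 4·x + -6·y + -156/5 = 0 ∩ |AB|² = 436/25]
2. A_y = -8  [line 4·x + -6·y + -156/5 = 0 ∩ |AB|² = 436/25]
   → A = (-21/5, -8)
3. D_x = 0  [DA · EB = 86/5 ∩ AE · DC = -324/5]
4. D_y = -10  [DA · EB = 86/5 ∩ AE · DC = -324/5]
   → D = (0, -10)
5. F_x = -2/5  [F is the centroid of △DEA]
6. F_y = -26/3  [F is the centroid of △DEA]
   → F = (-2/5, -26/3)

A = (-21/5, -8)
D = (0, -10)
F = (-2/5, -26/3)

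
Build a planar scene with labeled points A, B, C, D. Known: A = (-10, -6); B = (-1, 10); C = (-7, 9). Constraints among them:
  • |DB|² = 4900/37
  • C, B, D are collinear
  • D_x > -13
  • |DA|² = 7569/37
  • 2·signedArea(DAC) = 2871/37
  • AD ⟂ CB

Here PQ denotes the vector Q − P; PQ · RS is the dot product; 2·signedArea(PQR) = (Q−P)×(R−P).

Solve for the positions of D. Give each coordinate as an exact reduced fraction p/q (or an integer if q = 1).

1. D_x = -457/37  [C, B, D are collinear ∩ AD ⟂ CB]
2. D_y = 300/37  [C, B, D are collinear ∩ AD ⟂ CB]
   → D = (-457/37, 300/37)

D = (-457/37, 300/37)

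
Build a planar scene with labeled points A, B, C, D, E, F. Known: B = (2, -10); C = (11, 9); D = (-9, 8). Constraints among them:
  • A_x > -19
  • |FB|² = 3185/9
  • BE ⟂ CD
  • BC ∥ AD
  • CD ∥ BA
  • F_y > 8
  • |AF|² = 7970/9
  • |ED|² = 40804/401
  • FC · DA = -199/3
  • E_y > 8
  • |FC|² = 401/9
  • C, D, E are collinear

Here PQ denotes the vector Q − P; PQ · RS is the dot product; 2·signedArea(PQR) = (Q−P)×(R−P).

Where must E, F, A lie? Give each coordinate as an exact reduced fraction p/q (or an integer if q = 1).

A = (-18, -11)
E = (431/401, 3410/401)
F = (13/3, 26/3)

1. E_x = 431/401  [C, D, E are collinear ∩ BE ⟂ CD]
2. E_y = 3410/401  [C, D, E are collinear ∩ BE ⟂ CD]
   → E = (431/401, 3410/401)
3. A_x = -18  [BC ∥ AD ∩ CD ∥ BA]
4. A_y = -11  [BC ∥ AD ∩ CD ∥ BA]
   → A = (-18, -11)
5. F_x = 13/3  [line 9·x + 19·y + -611/3 = 0 ∩ |FB|² = 3185/9]
6. F_y = 26/3  [line 9·x + 19·y + -611/3 = 0 ∩ |FB|² = 3185/9]
   → F = (13/3, 26/3)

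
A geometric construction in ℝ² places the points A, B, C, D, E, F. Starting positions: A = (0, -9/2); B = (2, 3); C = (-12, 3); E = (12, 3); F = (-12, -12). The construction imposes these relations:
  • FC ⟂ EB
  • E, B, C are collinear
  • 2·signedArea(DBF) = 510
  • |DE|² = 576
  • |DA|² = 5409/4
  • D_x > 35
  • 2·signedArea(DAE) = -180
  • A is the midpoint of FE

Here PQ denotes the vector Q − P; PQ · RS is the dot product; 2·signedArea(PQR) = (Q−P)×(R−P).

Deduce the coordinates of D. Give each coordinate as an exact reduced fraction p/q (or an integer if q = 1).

D = (36, 3)

1. D_x = 36  [2·signedArea(DAE) = -180 ∩ 2·signedArea(DBF) = 510]
2. D_y = 3  [2·signedArea(DAE) = -180 ∩ 2·signedArea(DBF) = 510]
   → D = (36, 3)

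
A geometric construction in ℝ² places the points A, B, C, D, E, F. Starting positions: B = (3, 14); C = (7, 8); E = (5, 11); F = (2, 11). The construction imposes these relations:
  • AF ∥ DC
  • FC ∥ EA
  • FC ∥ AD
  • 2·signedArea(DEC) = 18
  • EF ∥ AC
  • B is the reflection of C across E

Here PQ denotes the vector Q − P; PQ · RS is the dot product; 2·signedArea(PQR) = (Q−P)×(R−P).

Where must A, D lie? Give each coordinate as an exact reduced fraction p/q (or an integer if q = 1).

1. A_x = 10  [EF ∥ AC ∩ FC ∥ EA]
2. A_y = 8  [EF ∥ AC ∩ FC ∥ EA]
   → A = (10, 8)
3. D_x = 15  [AF ∥ DC ∩ FC ∥ AD]
4. D_y = 5  [AF ∥ DC ∩ FC ∥ AD]
   → D = (15, 5)

A = (10, 8)
D = (15, 5)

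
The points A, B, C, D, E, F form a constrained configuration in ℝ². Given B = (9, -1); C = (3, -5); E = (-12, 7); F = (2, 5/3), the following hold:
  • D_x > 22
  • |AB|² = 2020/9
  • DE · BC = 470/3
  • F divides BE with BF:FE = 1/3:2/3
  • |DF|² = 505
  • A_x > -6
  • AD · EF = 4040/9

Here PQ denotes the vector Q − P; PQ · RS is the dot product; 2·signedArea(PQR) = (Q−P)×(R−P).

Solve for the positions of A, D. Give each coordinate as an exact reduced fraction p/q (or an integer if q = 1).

A = (-5, 13/3)
D = (23, -19/3)

1. D_x = 23  [line 6·x + 4·y + -338/3 = 0 ∩ |DF|² = 505]
2. D_y = -19/3  [line 6·x + 4·y + -338/3 = 0 ∩ |DF|² = 505]
   → D = (23, -19/3)
3. A_x = -5  [line -14·x + 16/3·y + -838/9 = 0 ∩ |AB|² = 2020/9]
4. A_y = 13/3  [line -14·x + 16/3·y + -838/9 = 0 ∩ |AB|² = 2020/9]
   → A = (-5, 13/3)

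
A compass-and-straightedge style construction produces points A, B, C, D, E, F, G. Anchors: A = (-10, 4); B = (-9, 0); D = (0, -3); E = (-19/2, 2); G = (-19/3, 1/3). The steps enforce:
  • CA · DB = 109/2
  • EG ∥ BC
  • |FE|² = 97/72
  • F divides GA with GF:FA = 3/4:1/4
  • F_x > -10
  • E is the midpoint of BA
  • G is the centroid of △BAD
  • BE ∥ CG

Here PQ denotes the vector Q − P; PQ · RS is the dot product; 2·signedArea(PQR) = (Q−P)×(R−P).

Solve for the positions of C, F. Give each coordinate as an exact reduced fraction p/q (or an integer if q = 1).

C = (-35/6, -5/3)
F = (-109/12, 37/12)

1. C_x = -35/6  [BE ∥ CG ∩ EG ∥ BC]
2. C_y = -5/3  [BE ∥ CG ∩ EG ∥ BC]
   → C = (-35/6, -5/3)
3. F_x = -109/12  [F divides GA with GF:FA = 3/4:1/4]
4. F_y = 37/12  [F divides GA with GF:FA = 3/4:1/4]
   → F = (-109/12, 37/12)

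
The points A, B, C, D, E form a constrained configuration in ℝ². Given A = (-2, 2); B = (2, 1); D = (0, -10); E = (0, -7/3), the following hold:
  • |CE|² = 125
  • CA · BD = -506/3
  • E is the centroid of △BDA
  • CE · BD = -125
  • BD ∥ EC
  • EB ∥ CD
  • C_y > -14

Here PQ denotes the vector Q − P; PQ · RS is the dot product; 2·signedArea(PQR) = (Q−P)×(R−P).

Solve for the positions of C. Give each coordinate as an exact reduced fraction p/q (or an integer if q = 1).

1. C_x = -2  [EB ∥ CD ∩ BD ∥ EC]
2. C_y = -40/3  [EB ∥ CD ∩ BD ∥ EC]
   → C = (-2, -40/3)

C = (-2, -40/3)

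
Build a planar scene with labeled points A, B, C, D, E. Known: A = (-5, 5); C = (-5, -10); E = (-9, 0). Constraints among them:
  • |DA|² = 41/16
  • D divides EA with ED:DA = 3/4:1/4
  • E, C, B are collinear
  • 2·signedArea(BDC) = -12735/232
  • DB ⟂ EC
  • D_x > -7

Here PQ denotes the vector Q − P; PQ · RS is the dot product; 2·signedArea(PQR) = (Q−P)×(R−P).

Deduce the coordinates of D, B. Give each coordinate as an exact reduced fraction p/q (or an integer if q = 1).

1. D_x = -6  [D divides EA with ED:DA = 3/4:1/4]
2. D_y = 15/4  [D divides EA with ED:DA = 3/4:1/4]
   → D = (-6, 15/4)
3. B_x = -573/58  [E, C, B are collinear ∩ DB ⟂ EC]
4. B_y = 255/116  [E, C, B are collinear ∩ DB ⟂ EC]
   → B = (-573/58, 255/116)

B = (-573/58, 255/116)
D = (-6, 15/4)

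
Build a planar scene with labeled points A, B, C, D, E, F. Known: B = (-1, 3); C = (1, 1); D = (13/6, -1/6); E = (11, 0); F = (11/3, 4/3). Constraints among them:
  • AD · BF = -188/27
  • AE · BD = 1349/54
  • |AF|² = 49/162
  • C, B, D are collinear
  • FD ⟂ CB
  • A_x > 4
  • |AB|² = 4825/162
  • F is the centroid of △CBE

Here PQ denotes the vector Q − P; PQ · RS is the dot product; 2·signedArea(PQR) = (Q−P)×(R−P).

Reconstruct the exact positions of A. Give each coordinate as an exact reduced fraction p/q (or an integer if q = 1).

A = (73/18, 17/18)

1. A_x = 73/18  [AE · BD = 1349/54 ∩ AD · BF = -188/27]
2. A_y = 17/18  [AE · BD = 1349/54 ∩ AD · BF = -188/27]
   → A = (73/18, 17/18)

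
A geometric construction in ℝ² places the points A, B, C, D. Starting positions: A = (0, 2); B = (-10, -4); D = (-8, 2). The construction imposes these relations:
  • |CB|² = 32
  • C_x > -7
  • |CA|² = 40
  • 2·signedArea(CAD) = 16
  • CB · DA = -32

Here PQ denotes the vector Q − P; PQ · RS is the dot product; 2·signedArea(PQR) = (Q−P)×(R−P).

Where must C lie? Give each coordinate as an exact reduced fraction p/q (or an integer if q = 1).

C = (-6, 0)

1. C_x = -6  [2·signedArea(CAD) = 16 ∩ CB · DA = -32]
2. C_y = 0  [2·signedArea(CAD) = 16 ∩ CB · DA = -32]
   → C = (-6, 0)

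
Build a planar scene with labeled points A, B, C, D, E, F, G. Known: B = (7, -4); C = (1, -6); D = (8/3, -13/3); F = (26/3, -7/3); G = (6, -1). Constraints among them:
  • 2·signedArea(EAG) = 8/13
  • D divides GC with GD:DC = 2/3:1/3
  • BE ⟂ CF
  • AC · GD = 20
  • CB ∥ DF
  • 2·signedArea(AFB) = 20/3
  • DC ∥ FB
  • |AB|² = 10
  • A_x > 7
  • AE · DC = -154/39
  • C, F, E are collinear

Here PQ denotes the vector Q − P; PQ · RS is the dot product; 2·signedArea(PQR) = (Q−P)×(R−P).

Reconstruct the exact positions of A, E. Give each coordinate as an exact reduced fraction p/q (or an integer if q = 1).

A = (8, -7)
E = (433/65, -214/65)

1. A_x = 8  [AC · GD = 20 ∩ 2·signedArea(AFB) = 20/3]
2. A_y = -7  [AC · GD = 20 ∩ 2·signedArea(AFB) = 20/3]
   → A = (8, -7)
3. E_x = 433/65  [C, F, E are collinear ∩ BE ⟂ CF]
4. E_y = -214/65  [C, F, E are collinear ∩ BE ⟂ CF]
   → E = (433/65, -214/65)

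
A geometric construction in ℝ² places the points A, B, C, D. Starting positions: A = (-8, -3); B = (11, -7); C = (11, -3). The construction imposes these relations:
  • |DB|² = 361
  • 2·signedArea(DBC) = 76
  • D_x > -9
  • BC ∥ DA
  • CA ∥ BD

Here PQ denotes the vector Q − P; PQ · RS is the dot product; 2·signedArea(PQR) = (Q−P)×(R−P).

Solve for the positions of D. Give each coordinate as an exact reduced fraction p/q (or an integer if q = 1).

1. D_x = -8  [BC ∥ DA ∩ CA ∥ BD]
2. D_y = -7  [BC ∥ DA ∩ CA ∥ BD]
   → D = (-8, -7)

D = (-8, -7)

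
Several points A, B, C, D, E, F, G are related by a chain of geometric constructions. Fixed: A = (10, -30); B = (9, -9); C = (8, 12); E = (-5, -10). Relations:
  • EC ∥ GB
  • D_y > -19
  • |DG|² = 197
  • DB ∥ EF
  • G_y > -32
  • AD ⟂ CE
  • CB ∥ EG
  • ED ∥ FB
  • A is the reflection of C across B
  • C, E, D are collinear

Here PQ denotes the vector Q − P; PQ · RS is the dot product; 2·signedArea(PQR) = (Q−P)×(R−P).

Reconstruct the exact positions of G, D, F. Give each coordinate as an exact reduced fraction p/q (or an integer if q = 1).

D = (-6450/653, -11920/653)
F = (9062/653, -487/653)
G = (-4, -31)

1. G_x = -4  [EC ∥ GB ∩ CB ∥ EG]
2. G_y = -31  [EC ∥ GB ∩ CB ∥ EG]
   → G = (-4, -31)
3. D_x = -6450/653  [C, E, D are collinear ∩ AD ⟂ CE]
4. D_y = -11920/653  [C, E, D are collinear ∩ AD ⟂ CE]
   → D = (-6450/653, -11920/653)
5. F_x = 9062/653  [ED ∥ FB ∩ DB ∥ EF]
6. F_y = -487/653  [ED ∥ FB ∩ DB ∥ EF]
   → F = (9062/653, -487/653)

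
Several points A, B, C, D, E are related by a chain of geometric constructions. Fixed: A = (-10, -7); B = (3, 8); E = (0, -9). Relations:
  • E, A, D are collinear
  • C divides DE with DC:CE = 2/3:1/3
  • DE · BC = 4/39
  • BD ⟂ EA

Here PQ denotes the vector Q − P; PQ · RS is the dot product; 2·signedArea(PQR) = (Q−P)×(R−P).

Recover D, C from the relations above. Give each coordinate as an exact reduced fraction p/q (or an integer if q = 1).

1. D_x = -5/13  [E, A, D are collinear ∩ BD ⟂ EA]
2. D_y = -116/13  [E, A, D are collinear ∩ BD ⟂ EA]
   → D = (-5/13, -116/13)
3. C_x = -5/39  [C divides DE with DC:CE = 2/3:1/3]
4. C_y = -350/39  [C divides DE with DC:CE = 2/3:1/3]
   → C = (-5/39, -350/39)

C = (-5/39, -350/39)
D = (-5/13, -116/13)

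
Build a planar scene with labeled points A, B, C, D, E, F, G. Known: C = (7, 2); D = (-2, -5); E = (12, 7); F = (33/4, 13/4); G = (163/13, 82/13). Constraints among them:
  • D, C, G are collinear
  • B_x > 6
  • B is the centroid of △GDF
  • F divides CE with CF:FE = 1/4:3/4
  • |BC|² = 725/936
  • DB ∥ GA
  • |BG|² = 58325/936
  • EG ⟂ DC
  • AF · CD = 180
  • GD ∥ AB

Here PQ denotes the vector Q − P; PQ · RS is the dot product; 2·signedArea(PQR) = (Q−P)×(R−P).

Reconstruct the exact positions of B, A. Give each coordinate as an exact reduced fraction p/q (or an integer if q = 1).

A = (3245/156, 667/52)
B = (977/156, 79/52)

1. B_x = 977/156  [B is the centroid of △GDF]
2. B_y = 79/52  [B is the centroid of △GDF]
   → B = (977/156, 79/52)
3. A_x = 3245/156  [GD ∥ AB ∩ DB ∥ GA]
4. A_y = 667/52  [GD ∥ AB ∩ DB ∥ GA]
   → A = (3245/156, 667/52)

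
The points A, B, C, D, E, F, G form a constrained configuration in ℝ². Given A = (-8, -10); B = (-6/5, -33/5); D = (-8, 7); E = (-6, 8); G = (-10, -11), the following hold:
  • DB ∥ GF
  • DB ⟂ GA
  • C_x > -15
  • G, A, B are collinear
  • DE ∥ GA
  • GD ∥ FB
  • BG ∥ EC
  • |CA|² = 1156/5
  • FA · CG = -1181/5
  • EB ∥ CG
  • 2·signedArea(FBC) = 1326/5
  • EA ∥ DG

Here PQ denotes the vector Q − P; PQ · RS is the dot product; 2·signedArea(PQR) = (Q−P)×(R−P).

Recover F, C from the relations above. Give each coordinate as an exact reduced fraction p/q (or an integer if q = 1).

1. F_x = -16/5  [GD ∥ FB ∩ DB ∥ GF]
2. F_y = -123/5  [GD ∥ FB ∩ DB ∥ GF]
   → F = (-16/5, -123/5)
3. C_x = -74/5  [EB ∥ CG ∩ BG ∥ EC]
4. C_y = 18/5  [EB ∥ CG ∩ BG ∥ EC]
   → C = (-74/5, 18/5)

C = (-74/5, 18/5)
F = (-16/5, -123/5)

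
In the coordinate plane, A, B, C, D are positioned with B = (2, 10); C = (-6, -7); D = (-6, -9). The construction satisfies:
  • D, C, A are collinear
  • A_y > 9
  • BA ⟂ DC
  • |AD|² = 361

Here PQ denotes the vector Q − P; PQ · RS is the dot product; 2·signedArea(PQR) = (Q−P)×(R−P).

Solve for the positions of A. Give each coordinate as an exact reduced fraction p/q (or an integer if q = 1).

A = (-6, 10)

1. A_x = -6  [D, C, A are collinear ∩ BA ⟂ DC]
2. A_y = 10  [D, C, A are collinear ∩ BA ⟂ DC]
   → A = (-6, 10)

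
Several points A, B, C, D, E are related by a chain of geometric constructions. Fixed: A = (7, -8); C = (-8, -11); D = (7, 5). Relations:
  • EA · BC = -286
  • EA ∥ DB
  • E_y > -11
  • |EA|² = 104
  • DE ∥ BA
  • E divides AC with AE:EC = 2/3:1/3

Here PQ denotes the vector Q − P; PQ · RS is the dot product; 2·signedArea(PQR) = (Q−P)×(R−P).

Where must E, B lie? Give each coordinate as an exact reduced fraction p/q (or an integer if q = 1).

B = (17, 7)
E = (-3, -10)

1. E_x = -3  [E divides AC with AE:EC = 2/3:1/3]
2. E_y = -10  [E divides AC with AE:EC = 2/3:1/3]
   → E = (-3, -10)
3. B_x = 17  [DE ∥ BA ∩ EA ∥ DB]
4. B_y = 7  [DE ∥ BA ∩ EA ∥ DB]
   → B = (17, 7)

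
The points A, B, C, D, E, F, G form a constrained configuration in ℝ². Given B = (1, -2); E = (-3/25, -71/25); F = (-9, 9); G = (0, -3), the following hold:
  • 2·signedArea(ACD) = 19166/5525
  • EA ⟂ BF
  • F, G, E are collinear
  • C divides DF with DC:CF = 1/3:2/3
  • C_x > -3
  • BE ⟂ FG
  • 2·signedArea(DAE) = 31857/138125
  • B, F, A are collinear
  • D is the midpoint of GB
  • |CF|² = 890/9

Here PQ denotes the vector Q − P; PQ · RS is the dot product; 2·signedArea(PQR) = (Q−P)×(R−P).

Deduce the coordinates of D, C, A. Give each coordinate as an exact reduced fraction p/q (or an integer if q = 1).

1. D_x = 1/2  [D is the midpoint of GB]
2. D_y = -5/2  [D is the midpoint of GB]
   → D = (1/2, -5/2)
3. C_x = -8/3  [C divides DF with DC:CF = 1/3:2/3]
4. C_y = 4/3  [C divides DF with DC:CF = 1/3:2/3]
   → C = (-8/3, 4/3)
5. A_x = 1007/1105  [B, F, A are collinear ∩ EA ⟂ BF]
6. A_y = -10511/5525  [B, F, A are collinear ∩ EA ⟂ BF]
   → A = (1007/1105, -10511/5525)

A = (1007/1105, -10511/5525)
C = (-8/3, 4/3)
D = (1/2, -5/2)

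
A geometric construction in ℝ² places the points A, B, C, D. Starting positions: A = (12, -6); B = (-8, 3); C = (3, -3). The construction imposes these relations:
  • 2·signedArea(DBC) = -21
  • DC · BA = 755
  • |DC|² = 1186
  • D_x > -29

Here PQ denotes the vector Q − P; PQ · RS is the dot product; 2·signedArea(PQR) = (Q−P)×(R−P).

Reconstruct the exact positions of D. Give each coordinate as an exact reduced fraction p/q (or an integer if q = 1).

1. D_x = -28  [2·signedArea(DBC) = -21 ∩ DC · BA = 755]
2. D_y = 12  [2·signedArea(DBC) = -21 ∩ DC · BA = 755]
   → D = (-28, 12)

D = (-28, 12)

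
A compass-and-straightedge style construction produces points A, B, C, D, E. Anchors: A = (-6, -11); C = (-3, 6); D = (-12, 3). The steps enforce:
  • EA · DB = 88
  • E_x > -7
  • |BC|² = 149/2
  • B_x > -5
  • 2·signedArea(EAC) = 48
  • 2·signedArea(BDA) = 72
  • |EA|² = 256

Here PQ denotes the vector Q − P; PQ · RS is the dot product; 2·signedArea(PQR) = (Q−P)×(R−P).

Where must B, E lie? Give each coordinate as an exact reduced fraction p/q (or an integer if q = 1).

1. B_x = -9/2  [line 14·x + 6·y + 78 = 0 ∩ |BC|² = 149/2]
2. B_y = -5/2  [line 14·x + 6·y + 78 = 0 ∩ |BC|² = 149/2]
   → B = (-9/2, -5/2)
3. E_x = -6  [2·signedArea(EAC) = 48 ∩ EA · DB = 88]
4. E_y = 5  [2·signedArea(EAC) = 48 ∩ EA · DB = 88]
   → E = (-6, 5)

B = (-9/2, -5/2)
E = (-6, 5)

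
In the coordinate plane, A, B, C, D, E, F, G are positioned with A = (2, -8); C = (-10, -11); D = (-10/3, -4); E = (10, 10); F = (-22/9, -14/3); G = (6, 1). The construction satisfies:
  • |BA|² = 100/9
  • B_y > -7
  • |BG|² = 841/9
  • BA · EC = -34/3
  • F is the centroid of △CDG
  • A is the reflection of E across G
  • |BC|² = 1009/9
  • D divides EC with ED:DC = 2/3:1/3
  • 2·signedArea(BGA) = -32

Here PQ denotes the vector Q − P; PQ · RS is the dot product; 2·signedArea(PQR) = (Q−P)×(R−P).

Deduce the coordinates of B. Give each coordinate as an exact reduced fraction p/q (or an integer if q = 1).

B = (-2/3, -6)

1. B_x = -2/3  [2·signedArea(BGA) = -32 ∩ BA · EC = -34/3]
2. B_y = -6  [2·signedArea(BGA) = -32 ∩ BA · EC = -34/3]
   → B = (-2/3, -6)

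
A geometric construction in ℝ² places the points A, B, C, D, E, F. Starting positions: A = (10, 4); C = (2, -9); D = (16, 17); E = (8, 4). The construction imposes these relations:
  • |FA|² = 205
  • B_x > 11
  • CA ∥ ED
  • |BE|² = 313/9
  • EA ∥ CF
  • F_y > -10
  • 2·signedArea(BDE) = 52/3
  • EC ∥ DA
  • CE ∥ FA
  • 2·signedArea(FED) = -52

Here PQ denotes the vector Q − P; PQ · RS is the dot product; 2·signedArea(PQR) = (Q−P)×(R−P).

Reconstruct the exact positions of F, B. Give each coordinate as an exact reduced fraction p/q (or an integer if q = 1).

1. F_x = 4  [CE ∥ FA ∩ EA ∥ CF]
2. F_y = -9  [CE ∥ FA ∩ EA ∥ CF]
   → F = (4, -9)
3. B_x = 12  [line 13·x + -8·y + -268/3 = 0 ∩ |BE|² = 313/9]
4. B_y = 25/3  [line 13·x + -8·y + -268/3 = 0 ∩ |BE|² = 313/9]
   → B = (12, 25/3)

B = (12, 25/3)
F = (4, -9)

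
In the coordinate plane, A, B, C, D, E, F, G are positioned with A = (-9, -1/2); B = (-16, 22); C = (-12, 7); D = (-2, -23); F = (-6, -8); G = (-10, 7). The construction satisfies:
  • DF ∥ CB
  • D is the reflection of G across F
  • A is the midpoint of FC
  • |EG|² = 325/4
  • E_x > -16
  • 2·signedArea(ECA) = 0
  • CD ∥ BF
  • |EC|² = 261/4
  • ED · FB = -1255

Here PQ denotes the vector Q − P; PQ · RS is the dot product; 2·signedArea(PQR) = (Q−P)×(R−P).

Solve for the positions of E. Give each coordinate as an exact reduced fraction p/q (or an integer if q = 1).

1. E_x = -15  [2·signedArea(ECA) = 0 ∩ ED · FB = -1255]
2. E_y = 29/2  [2·signedArea(ECA) = 0 ∩ ED · FB = -1255]
   → E = (-15, 29/2)

E = (-15, 29/2)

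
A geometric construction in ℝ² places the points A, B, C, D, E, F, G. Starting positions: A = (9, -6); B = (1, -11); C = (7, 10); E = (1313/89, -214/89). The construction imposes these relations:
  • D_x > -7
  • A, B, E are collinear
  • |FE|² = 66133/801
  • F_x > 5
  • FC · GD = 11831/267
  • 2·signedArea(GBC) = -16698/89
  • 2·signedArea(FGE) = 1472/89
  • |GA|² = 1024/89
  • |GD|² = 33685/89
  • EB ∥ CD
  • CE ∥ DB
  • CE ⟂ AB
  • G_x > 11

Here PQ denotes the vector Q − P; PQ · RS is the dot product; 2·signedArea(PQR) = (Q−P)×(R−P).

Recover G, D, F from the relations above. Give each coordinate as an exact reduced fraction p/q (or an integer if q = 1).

D = (-601/89, 125/89)
F = (17/3, -7/3)
G = (1057/89, -374/89)

1. G_x = 1057/89  [line -21·x + 6·y + 24441/89 = 0 ∩ |GA|² = 1024/89]
2. G_y = -374/89  [line -21·x + 6·y + 24441/89 = 0 ∩ |GA|² = 1024/89]
   → G = (1057/89, -374/89)
3. D_x = -601/89  [CE ∥ DB ∩ EB ∥ CD]
4. D_y = 125/89  [CE ∥ DB ∩ EB ∥ CD]
   → D = (-601/89, 125/89)
5. F_x = 17/3  [2·signedArea(FGE) = 1472/89 ∩ FC · GD = 11831/267]
6. F_y = -7/3  [2·signedArea(FGE) = 1472/89 ∩ FC · GD = 11831/267]
   → F = (17/3, -7/3)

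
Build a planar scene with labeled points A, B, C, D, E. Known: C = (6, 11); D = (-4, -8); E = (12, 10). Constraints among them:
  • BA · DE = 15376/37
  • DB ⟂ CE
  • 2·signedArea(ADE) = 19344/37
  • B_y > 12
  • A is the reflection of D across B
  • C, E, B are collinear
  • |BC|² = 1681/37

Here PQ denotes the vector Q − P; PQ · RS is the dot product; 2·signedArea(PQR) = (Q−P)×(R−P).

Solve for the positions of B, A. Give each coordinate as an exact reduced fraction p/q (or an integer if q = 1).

1. B_x = -24/37  [C, E, B are collinear ∩ DB ⟂ CE]
2. B_y = 448/37  [C, E, B are collinear ∩ DB ⟂ CE]
   → B = (-24/37, 448/37)
3. A_x = 100/37  [A is the reflection of D across B]
4. A_y = 1192/37  [A is the reflection of D across B]
   → A = (100/37, 1192/37)

A = (100/37, 1192/37)
B = (-24/37, 448/37)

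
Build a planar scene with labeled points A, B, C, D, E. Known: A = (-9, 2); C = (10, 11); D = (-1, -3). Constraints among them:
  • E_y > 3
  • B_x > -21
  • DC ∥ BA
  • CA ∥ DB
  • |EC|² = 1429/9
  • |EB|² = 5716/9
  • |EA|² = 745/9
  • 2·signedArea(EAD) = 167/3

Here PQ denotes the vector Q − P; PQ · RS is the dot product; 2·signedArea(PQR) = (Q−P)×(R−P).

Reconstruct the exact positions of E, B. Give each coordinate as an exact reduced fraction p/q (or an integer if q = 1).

1. E_x = 0  [line 5·x + 8·y + -80/3 = 0 ∩ |EC|² = 1429/9]
2. E_y = 10/3  [line 5·x + 8·y + -80/3 = 0 ∩ |EC|² = 1429/9]
   → E = (0, 10/3)
3. B_x = -20  [DC ∥ BA ∩ CA ∥ DB]
4. B_y = -12  [DC ∥ BA ∩ CA ∥ DB]
   → B = (-20, -12)

B = (-20, -12)
E = (0, 10/3)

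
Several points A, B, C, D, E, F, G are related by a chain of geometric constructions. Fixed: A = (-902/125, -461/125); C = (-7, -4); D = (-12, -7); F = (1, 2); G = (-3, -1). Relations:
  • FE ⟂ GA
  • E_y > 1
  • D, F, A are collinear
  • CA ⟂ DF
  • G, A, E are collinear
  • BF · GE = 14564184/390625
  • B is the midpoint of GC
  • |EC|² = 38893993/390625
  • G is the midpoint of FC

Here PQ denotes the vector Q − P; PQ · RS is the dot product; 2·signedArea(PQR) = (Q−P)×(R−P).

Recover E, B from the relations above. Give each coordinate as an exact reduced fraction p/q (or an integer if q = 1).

1. E_x = 470257/390625  [G, A, E are collinear ∩ FE ⟂ GA]
2. E_y = 656351/390625  [G, A, E are collinear ∩ FE ⟂ GA]
   → E = (470257/390625, 656351/390625)
3. B_x = -5  [B is the midpoint of GC]
4. B_y = -5/2  [B is the midpoint of GC]
   → B = (-5, -5/2)

B = (-5, -5/2)
E = (470257/390625, 656351/390625)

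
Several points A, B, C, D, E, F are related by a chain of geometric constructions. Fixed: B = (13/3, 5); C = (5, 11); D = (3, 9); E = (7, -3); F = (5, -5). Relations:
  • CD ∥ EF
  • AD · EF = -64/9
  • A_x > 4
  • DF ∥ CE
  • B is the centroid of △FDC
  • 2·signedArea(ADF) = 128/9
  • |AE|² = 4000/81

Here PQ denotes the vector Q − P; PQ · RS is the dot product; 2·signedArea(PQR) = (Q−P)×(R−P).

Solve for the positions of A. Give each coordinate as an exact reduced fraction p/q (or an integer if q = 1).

A = (43/9, 11/3)

1. A_x = 43/9  [2·signedArea(ADF) = 128/9 ∩ AD · EF = -64/9]
2. A_y = 11/3  [2·signedArea(ADF) = 128/9 ∩ AD · EF = -64/9]
   → A = (43/9, 11/3)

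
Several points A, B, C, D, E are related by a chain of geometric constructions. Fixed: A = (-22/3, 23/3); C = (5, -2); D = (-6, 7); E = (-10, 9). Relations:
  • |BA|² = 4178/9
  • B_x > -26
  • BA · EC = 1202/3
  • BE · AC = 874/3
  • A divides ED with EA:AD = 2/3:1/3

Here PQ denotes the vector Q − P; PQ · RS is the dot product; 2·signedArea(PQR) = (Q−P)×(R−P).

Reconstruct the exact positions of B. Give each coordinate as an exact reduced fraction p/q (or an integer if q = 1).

B = (-25, 20)

1. B_x = -25  [BE · AC = 874/3 ∩ BA · EC = 1202/3]
2. B_y = 20  [BE · AC = 874/3 ∩ BA · EC = 1202/3]
   → B = (-25, 20)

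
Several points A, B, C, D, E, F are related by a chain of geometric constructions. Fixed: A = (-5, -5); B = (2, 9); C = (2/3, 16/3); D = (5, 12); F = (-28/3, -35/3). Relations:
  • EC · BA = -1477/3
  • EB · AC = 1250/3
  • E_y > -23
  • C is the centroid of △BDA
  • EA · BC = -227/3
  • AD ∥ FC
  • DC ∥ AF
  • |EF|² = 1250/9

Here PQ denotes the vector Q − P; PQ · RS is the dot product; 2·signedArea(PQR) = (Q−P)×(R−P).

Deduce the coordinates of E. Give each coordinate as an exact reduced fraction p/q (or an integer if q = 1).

1. E_x = -15  [EA · BC = -227/3 ∩ EB · AC = 1250/3]
2. E_y = -22  [EA · BC = -227/3 ∩ EB · AC = 1250/3]
   → E = (-15, -22)

E = (-15, -22)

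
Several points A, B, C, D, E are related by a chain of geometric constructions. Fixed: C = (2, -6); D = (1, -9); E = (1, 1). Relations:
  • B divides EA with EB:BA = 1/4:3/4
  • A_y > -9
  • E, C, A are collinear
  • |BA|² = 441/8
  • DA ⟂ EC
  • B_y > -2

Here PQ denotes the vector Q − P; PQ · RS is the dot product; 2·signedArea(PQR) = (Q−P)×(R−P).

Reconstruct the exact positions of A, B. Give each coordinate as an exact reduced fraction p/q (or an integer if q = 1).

1. A_x = 12/5  [E, C, A are collinear ∩ DA ⟂ EC]
2. A_y = -44/5  [E, C, A are collinear ∩ DA ⟂ EC]
   → A = (12/5, -44/5)
3. B_x = 27/20  [B divides EA with EB:BA = 1/4:3/4]
4. B_y = -29/20  [B divides EA with EB:BA = 1/4:3/4]
   → B = (27/20, -29/20)

A = (12/5, -44/5)
B = (27/20, -29/20)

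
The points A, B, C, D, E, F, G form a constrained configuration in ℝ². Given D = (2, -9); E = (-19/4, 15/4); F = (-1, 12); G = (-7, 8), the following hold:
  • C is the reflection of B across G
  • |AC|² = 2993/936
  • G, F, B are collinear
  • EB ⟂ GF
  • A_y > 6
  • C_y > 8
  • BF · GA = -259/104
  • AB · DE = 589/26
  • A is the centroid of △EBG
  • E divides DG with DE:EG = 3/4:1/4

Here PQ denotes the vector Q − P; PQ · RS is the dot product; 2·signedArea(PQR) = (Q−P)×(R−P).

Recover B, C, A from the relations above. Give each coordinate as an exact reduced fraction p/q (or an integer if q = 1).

A = (-83/13, 1013/156)
B = (-385/52, 201/26)
C = (-343/52, 215/26)

1. B_x = -385/52  [G, F, B are collinear ∩ EB ⟂ GF]
2. B_y = 201/26  [G, F, B are collinear ∩ EB ⟂ GF]
   → B = (-385/52, 201/26)
3. C_x = -343/52  [C is the reflection of B across G]
4. C_y = 215/26  [C is the reflection of B across G]
   → C = (-343/52, 215/26)
5. A_x = -83/13  [A is the centroid of △EBG]
6. A_y = 1013/156  [A is the centroid of △EBG]
   → A = (-83/13, 1013/156)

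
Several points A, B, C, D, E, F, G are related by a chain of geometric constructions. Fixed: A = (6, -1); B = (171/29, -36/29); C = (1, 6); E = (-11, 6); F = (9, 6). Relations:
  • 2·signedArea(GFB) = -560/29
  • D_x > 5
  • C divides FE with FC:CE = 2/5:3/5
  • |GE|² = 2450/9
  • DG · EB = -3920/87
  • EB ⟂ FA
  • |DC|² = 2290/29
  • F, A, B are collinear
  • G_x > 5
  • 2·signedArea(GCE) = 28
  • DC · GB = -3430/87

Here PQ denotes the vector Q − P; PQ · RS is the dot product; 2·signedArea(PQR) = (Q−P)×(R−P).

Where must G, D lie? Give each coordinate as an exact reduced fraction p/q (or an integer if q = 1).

D = (168/29, -43/29)
G = (16/3, 11/3)

1. G_x = 16/3  [2·signedArea(GCE) = 28 ∩ 2·signedArea(GFB) = -560/29]
2. G_y = 11/3  [2·signedArea(GCE) = 28 ∩ 2·signedArea(GFB) = -560/29]
   → G = (16/3, 11/3)
3. D_x = 168/29  [DG · EB = -3920/87 ∩ DC · GB = -3430/87]
4. D_y = -43/29  [DG · EB = -3920/87 ∩ DC · GB = -3430/87]
   → D = (168/29, -43/29)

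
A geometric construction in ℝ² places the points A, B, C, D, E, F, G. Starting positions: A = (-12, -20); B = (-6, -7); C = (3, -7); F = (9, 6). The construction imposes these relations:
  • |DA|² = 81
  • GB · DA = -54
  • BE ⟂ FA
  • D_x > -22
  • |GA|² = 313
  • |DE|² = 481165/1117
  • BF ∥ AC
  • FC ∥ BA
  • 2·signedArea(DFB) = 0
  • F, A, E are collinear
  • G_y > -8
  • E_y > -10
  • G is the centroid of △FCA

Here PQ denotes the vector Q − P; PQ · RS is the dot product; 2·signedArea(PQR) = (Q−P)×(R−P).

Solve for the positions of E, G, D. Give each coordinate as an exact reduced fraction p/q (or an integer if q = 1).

D = (-21, -20)
E = (-3660/1117, -10276/1117)
G = (0, -7)

1. E_x = -3660/1117  [F, A, E are collinear ∩ BE ⟂ FA]
2. E_y = -10276/1117  [F, A, E are collinear ∩ BE ⟂ FA]
   → E = (-3660/1117, -10276/1117)
3. G_x = 0  [G is the centroid of △FCA]
4. G_y = -7  [G is the centroid of △FCA]
   → G = (0, -7)
5. D_x = -21  [2·signedArea(DFB) = 0 ∩ GB · DA = -54]
6. D_y = -20  [2·signedArea(DFB) = 0 ∩ GB · DA = -54]
   → D = (-21, -20)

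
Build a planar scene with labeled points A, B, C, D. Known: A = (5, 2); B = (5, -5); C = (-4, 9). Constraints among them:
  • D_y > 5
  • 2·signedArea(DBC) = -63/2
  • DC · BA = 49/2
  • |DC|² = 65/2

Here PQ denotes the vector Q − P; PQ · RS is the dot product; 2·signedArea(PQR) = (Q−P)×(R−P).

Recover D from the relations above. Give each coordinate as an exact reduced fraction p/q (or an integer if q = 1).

1. D_x = 1/2  [2·signedArea(DBC) = -63/2 ∩ DC · BA = 49/2]
2. D_y = 11/2  [2·signedArea(DBC) = -63/2 ∩ DC · BA = 49/2]
   → D = (1/2, 11/2)

D = (1/2, 11/2)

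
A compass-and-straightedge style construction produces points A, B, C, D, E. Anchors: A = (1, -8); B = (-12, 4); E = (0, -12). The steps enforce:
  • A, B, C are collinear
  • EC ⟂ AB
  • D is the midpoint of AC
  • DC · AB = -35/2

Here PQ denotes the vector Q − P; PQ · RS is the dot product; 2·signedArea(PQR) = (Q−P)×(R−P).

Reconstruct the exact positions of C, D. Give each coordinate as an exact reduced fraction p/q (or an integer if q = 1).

1. C_x = 768/313  [A, B, C are collinear ∩ EC ⟂ AB]
2. C_y = -2924/313  [A, B, C are collinear ∩ EC ⟂ AB]
   → C = (768/313, -2924/313)
3. D_x = 1081/626  [D is the midpoint of AC]
4. D_y = -2714/313  [D is the midpoint of AC]
   → D = (1081/626, -2714/313)

C = (768/313, -2924/313)
D = (1081/626, -2714/313)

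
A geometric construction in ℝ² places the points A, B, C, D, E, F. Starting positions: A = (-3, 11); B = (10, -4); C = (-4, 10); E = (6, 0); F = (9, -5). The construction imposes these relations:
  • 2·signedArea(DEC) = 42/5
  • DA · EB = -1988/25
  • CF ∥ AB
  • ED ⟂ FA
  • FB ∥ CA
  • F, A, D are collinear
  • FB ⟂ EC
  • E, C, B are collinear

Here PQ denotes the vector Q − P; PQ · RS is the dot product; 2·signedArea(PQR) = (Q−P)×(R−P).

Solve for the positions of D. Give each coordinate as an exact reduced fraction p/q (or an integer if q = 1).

D = (138/25, -9/25)

1. D_x = 138/25  [F, A, D are collinear ∩ ED ⟂ FA]
2. D_y = -9/25  [F, A, D are collinear ∩ ED ⟂ FA]
   → D = (138/25, -9/25)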